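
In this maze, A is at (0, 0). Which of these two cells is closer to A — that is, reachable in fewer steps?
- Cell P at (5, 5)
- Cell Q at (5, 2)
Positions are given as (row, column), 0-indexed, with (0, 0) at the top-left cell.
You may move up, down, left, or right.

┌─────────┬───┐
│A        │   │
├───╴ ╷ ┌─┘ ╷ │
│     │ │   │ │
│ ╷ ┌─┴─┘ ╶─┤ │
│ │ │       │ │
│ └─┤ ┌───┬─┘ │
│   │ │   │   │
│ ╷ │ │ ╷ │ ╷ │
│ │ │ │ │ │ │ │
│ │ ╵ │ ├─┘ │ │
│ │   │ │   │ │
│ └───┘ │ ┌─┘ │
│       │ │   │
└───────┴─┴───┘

Shortest path A → P at (5, 5): 26 steps
Shortest path A → Q at (5, 2): 11 steps

Q is closer (11 steps vs 26 steps).

Path to P:

┌─────────┬───┐
│A → ↓    │↱ ↓│
├───╴ ╷ ┌─┘ ╷ │
│↓ ← ↲│ │↱ ↑│↓│
│ ╷ ┌─┴─┘ ╶─┤ │
│↓│ │↱ → ↑  │↓│
│ └─┤ ┌───┬─┘ │
│↳ ↓│↑│   │↓ ↲│
│ ╷ │ │ ╷ │ ╷ │
│ │↓│↑│ │ │↓│ │
│ │ ╵ │ ├─┘ │ │
│ │↳ ↑│ │  P│ │
│ └───┘ │ ┌─┘ │
│       │ │   │
└───────┴─┴───┘

Path to Q:

┌─────────┬───┐
│A → ↓    │   │
├───╴ ╷ ┌─┘ ╷ │
│↓ ← ↲│ │   │ │
│ ╷ ┌─┴─┘ ╶─┤ │
│↓│ │       │ │
│ └─┤ ┌───┬─┘ │
│↳ ↓│ │   │   │
│ ╷ │ │ ╷ │ ╷ │
│ │↓│ │ │ │ │ │
│ │ ╵ │ ├─┘ │ │
│ │↳ Q│ │   │ │
│ └───┘ │ ┌─┘ │
│       │ │   │
└───────┴─┴───┘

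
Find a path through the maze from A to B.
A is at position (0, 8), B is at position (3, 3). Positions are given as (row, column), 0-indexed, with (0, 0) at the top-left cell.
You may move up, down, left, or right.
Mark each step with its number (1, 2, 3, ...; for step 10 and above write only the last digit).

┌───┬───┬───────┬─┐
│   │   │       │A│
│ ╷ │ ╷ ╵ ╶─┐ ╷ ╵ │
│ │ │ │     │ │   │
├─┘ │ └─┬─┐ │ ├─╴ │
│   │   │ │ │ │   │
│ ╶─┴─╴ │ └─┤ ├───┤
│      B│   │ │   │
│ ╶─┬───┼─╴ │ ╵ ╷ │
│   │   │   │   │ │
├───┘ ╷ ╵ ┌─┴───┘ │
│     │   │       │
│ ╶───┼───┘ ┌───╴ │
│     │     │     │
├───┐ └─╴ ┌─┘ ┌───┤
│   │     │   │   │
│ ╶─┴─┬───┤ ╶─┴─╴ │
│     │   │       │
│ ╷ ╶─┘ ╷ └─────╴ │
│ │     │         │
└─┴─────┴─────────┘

Finding the shortest path from (0, 8) to (3, 3):
Path length: 14 steps
Directions: down → left → up → left → left → left → down → left → up → left → down → down → right → down

Solution:

┌───┬───┬───────┬─┐
│   │0 9│6 5 4 3│A│
│ ╷ │ ╷ ╵ ╶─┐ ╷ ╵ │
│ │ │1│8 7  │ │2 1│
├─┘ │ └─┬─┐ │ ├─╴ │
│   │2 3│ │ │ │   │
│ ╶─┴─╴ │ └─┤ ├───┤
│      B│   │ │   │
│ ╶─┬───┼─╴ │ ╵ ╷ │
│   │   │   │   │ │
├───┘ ╷ ╵ ┌─┴───┘ │
│     │   │       │
│ ╶───┼───┘ ┌───╴ │
│     │     │     │
├───┐ └─╴ ┌─┘ ┌───┤
│   │     │   │   │
│ ╶─┴─┬───┤ ╶─┴─╴ │
│     │   │       │
│ ╷ ╶─┘ ╷ └─────╴ │
│ │     │         │
└─┴─────┴─────────┘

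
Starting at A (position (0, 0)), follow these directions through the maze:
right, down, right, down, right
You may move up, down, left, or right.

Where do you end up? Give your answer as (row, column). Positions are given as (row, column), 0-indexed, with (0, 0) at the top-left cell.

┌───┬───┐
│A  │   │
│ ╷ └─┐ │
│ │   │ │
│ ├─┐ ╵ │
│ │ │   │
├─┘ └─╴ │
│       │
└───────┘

Following directions step by step:
Start: (0, 0)
  right: (0, 0) → (0, 1)
  down: (0, 1) → (1, 1)
  right: (1, 1) → (1, 2)
  down: (1, 2) → (2, 2)
  right: (2, 2) → (2, 3)
Final position: (2, 3)

Path taken:

┌───┬───┐
│A ↓│   │
│ ╷ └─┐ │
│ │↳ ↓│ │
│ ├─┐ ╵ │
│ │ │↳ B│
├─┘ └─╴ │
│       │
└───────┘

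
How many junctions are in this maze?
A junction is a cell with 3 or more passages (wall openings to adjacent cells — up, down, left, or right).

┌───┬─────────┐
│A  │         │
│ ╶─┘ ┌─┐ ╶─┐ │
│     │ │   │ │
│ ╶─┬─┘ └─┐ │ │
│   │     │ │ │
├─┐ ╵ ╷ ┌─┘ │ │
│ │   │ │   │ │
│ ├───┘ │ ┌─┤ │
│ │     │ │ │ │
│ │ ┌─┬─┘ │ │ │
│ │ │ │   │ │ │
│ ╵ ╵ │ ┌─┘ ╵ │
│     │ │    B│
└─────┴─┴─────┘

Checking each cell for number of passages:

Junctions found (3+ passages):
  (0, 4): 3 passages
  (1, 0): 3 passages
  (2, 3): 4 passages
  (6, 1): 3 passages
  (6, 5): 3 passages
Total junctions: 5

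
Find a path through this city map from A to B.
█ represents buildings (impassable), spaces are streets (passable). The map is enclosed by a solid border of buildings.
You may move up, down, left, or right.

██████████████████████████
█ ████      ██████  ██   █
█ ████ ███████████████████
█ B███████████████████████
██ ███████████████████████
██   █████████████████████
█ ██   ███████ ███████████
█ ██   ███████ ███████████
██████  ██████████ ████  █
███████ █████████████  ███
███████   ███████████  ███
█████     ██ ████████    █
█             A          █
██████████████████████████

Finding the shortest path from A to B:
Movement: cardinal only
Path length: 21 steps
Directions: left → left → left → left → left → up → up → left → left → up → up → left → up → up → left → left → up → left → left → up → up

Solution:

██████████████████████████
█ ████      ██████  ██   █
█ ████ ███████████████████
█ B███████████████████████
██↑███████████████████████
██↑←↰█████████████████████
█ ██↑←↰███████ ███████████
█ ██  ↑███████ ███████████
██████↑↰██████████ ████  █
███████↑█████████████  ███
███████↑←↰███████████  ███
█████    ↑██ ████████    █
█        ↑←←←←A          █
██████████████████████████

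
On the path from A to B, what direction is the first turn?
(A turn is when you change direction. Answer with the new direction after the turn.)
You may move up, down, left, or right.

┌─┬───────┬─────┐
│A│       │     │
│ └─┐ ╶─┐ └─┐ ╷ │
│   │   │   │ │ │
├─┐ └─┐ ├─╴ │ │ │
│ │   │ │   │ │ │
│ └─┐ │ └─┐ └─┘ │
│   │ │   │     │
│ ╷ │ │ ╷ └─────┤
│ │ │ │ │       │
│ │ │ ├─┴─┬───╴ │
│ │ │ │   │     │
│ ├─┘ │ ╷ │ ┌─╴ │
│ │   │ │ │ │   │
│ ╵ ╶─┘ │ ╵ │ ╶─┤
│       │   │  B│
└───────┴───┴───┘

Directions: down, right, down, right, down, down, down, down, left, down, right, right, up, up, right, down, down, right, up, up, right, right, down, left, down, right
First turn direction: right

Solution:

┌─┬───────┬─────┐
│A│       │     │
│ └─┐ ╶─┐ └─┐ ╷ │
│↳ ↓│   │   │ │ │
├─┐ └─┐ ├─╴ │ │ │
│ │↳ ↓│ │   │ │ │
│ └─┐ │ └─┐ └─┘ │
│   │↓│   │     │
│ ╷ │ │ ╷ └─────┤
│ │ │↓│ │       │
│ │ │ ├─┴─┬───╴ │
│ │ │↓│↱ ↓│↱ → ↓│
│ ├─┘ │ ╷ │ ┌─╴ │
│ │↓ ↲│↑│↓│↑│↓ ↲│
│ ╵ ╶─┘ │ ╵ │ ╶─┤
│  ↳ → ↑│↳ ↑│↳ B│
└───────┴───┴───┘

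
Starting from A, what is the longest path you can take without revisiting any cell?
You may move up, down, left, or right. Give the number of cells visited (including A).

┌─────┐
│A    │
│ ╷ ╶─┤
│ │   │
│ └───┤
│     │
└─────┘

Finding longest simple path using DFS:
Start: (0, 0)
Longest path visits 5 cells
Path: A → down → down → right → right

Solution:

┌─────┐
│A    │
│ ╷ ╶─┤
│↓│   │
│ └───┤
│↳ → B│
└─────┘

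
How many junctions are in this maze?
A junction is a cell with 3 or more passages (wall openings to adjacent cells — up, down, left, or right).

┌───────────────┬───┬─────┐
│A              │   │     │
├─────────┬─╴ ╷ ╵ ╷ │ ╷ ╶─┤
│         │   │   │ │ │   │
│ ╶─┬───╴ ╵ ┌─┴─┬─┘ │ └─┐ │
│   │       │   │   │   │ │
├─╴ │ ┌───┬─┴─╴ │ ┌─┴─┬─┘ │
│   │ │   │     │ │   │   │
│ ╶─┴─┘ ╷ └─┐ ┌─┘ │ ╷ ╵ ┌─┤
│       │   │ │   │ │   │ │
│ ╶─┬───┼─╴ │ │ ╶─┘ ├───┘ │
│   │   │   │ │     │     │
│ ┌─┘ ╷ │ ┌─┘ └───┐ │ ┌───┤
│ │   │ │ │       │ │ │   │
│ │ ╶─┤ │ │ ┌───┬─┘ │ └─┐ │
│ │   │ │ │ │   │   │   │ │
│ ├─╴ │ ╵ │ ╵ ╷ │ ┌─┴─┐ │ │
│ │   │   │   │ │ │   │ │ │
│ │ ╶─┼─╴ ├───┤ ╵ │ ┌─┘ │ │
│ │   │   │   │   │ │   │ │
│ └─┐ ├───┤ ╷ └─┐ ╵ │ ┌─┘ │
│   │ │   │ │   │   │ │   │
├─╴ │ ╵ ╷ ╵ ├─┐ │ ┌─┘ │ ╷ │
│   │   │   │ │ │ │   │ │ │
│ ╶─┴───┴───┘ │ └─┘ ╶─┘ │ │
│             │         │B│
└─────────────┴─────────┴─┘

Checking each cell for number of passages:

Junctions found (3+ passages):
  (0, 6): 3 passages
  (0, 11): 3 passages
  (2, 4): 3 passages
  (3, 6): 3 passages
  (4, 0): 3 passages
  (5, 0): 3 passages
  (5, 9): 3 passages
  (6, 6): 3 passages
  (8, 4): 3 passages
  (9, 8): 3 passages
  (10, 8): 3 passages
  (10, 12): 3 passages
  (12, 9): 3 passages
Total junctions: 13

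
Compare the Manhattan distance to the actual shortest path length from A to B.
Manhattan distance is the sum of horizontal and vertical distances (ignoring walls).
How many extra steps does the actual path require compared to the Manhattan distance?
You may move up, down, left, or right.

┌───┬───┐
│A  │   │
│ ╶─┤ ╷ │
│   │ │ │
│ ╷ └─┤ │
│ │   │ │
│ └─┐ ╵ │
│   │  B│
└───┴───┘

Manhattan distance: |3 - 0| + |3 - 0| = 6
Actual path length: 6
Extra steps: 6 - 6 = 0

Solution:

┌───┬───┐
│A  │   │
│ ╶─┤ ╷ │
│↳ ↓│ │ │
│ ╷ └─┤ │
│ │↳ ↓│ │
│ └─┐ ╵ │
│   │↳ B│
└───┴───┘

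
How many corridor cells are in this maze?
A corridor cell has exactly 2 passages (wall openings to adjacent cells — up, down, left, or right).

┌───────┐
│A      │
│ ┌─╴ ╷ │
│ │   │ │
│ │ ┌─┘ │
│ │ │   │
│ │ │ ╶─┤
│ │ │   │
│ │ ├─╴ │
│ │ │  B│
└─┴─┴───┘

Counting cells with exactly 2 passages:
Total corridor cells: 16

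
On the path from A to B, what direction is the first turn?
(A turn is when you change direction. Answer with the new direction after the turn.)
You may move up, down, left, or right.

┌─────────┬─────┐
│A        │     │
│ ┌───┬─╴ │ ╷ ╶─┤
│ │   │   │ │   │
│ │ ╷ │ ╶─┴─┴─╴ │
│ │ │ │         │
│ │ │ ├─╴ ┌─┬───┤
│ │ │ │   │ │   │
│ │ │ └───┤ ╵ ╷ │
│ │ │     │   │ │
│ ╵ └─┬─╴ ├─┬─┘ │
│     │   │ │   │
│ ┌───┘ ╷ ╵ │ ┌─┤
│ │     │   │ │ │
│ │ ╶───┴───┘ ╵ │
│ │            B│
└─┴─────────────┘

Directions: down, down, down, down, down, right, up, up, up, up, right, down, down, down, right, right, down, left, down, left, left, down, right, right, right, right, right, right
First turn direction: right

Solution:

┌─────────┬─────┐
│A        │     │
│ ┌───┬─╴ │ ╷ ╶─┤
│↓│↱ ↓│   │ │   │
│ │ ╷ │ ╶─┴─┴─╴ │
│↓│↑│↓│         │
│ │ │ ├─╴ ┌─┬───┤
│↓│↑│↓│   │ │   │
│ │ │ └───┤ ╵ ╷ │
│↓│↑│↳ → ↓│   │ │
│ ╵ └─┬─╴ ├─┬─┘ │
│↳ ↑  │↓ ↲│ │   │
│ ┌───┘ ╷ ╵ │ ┌─┤
│ │↓ ← ↲│   │ │ │
│ │ ╶───┴───┘ ╵ │
│ │↳ → → → → → B│
└─┴─────────────┘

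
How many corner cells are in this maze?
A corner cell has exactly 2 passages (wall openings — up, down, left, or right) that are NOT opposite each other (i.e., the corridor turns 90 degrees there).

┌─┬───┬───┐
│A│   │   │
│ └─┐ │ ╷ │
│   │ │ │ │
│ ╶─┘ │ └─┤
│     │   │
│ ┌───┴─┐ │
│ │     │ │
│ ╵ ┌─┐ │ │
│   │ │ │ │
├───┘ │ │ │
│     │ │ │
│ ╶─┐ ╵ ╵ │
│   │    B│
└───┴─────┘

Counting corner cells (2 non-opposite passages):
Total corners: 14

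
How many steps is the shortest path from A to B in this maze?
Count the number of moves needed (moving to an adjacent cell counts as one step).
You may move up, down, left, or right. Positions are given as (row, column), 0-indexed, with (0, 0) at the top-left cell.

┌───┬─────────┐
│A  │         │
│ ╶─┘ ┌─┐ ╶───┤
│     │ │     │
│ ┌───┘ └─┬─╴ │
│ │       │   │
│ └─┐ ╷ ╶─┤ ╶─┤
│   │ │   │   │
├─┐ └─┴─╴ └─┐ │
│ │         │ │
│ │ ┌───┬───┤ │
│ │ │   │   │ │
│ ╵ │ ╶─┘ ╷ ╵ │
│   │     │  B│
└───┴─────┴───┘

Using BFS to find shortest path:
Start: (0, 0), End: (6, 6)
Path found:
(0,0) → (1,0) → (1,1) → (1,2) → (0,2) → (0,3) → (0,4) → (1,4) → (1,5) → (1,6) → (2,6) → (2,5) → (3,5) → (3,6) → (4,6) → (5,6) → (6,6)
Number of steps: 16

Solution:

┌───┬─────────┐
│A  │↱ → ↓    │
│ ╶─┘ ┌─┐ ╶───┤
│↳ → ↑│ │↳ → ↓│
│ ┌───┘ └─┬─╴ │
│ │       │↓ ↲│
│ └─┐ ╷ ╶─┤ ╶─┤
│   │ │   │↳ ↓│
├─┐ └─┴─╴ └─┐ │
│ │         │↓│
│ │ ┌───┬───┤ │
│ │ │   │   │↓│
│ ╵ │ ╶─┘ ╷ ╵ │
│   │     │  B│
└───┴─────┴───┘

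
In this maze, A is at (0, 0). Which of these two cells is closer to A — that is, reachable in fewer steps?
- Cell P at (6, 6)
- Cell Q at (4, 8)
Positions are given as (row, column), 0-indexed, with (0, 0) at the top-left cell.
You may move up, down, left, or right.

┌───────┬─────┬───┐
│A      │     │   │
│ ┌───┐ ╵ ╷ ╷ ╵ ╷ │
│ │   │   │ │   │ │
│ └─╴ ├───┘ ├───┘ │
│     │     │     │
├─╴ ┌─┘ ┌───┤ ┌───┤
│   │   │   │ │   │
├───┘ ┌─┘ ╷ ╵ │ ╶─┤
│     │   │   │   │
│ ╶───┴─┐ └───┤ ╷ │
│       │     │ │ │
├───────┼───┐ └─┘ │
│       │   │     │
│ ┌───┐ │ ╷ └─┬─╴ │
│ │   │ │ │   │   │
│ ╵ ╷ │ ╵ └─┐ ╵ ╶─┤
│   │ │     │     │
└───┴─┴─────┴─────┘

Shortest path A → P at (6, 6): 26 steps
Shortest path A → Q at (4, 8): 30 steps

P is closer (26 steps vs 30 steps).

Path to P:

┌───────┬─────┬───┐
│A → → ↓│↱ → ↓│↱ ↓│
│ ┌───┐ ╵ ╷ ╷ ╵ ╷ │
│ │   │↳ ↑│ │↳ ↑│↓│
│ └─╴ ├───┘ ├───┘ │
│     │     │↓ ← ↲│
├─╴ ┌─┘ ┌───┤ ┌───┤
│   │   │↓ ↰│↓│   │
├───┘ ┌─┘ ╷ ╵ │ ╶─┤
│     │  ↓│↑ ↲│   │
│ ╶───┴─┐ └───┤ ╷ │
│       │↳ → ↓│ │ │
├───────┼───┐ └─┘ │
│       │   │P    │
│ ┌───┐ │ ╷ └─┬─╴ │
│ │   │ │ │   │   │
│ ╵ ╷ │ ╵ └─┐ ╵ ╶─┤
│   │ │     │     │
└───┴─┴─────┴─────┘

Path to Q:

┌───────┬─────┬───┐
│A → → ↓│↱ → ↓│↱ ↓│
│ ┌───┐ ╵ ╷ ╷ ╵ ╷ │
│ │   │↳ ↑│ │↳ ↑│↓│
│ └─╴ ├───┘ ├───┘ │
│     │     │↓ ← ↲│
├─╴ ┌─┘ ┌───┤ ┌───┤
│   │   │↓ ↰│↓│   │
├───┘ ┌─┘ ╷ ╵ │ ╶─┤
│     │  ↓│↑ ↲│  Q│
│ ╶───┴─┐ └───┤ ╷ │
│       │↳ → ↓│ │↑│
├───────┼───┐ └─┘ │
│       │   │↳ → ↑│
│ ┌───┐ │ ╷ └─┬─╴ │
│ │   │ │ │   │   │
│ ╵ ╷ │ ╵ └─┐ ╵ ╶─┤
│   │ │     │     │
└───┴─┴─────┴─────┘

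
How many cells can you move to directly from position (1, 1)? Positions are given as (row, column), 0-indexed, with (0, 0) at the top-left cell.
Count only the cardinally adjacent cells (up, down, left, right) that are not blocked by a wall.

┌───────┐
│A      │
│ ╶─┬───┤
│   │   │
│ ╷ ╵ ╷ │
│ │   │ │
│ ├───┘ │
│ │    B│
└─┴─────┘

Checking passable neighbors of (1, 1):
Neighbors: (2, 1), (1, 0)
Count: 2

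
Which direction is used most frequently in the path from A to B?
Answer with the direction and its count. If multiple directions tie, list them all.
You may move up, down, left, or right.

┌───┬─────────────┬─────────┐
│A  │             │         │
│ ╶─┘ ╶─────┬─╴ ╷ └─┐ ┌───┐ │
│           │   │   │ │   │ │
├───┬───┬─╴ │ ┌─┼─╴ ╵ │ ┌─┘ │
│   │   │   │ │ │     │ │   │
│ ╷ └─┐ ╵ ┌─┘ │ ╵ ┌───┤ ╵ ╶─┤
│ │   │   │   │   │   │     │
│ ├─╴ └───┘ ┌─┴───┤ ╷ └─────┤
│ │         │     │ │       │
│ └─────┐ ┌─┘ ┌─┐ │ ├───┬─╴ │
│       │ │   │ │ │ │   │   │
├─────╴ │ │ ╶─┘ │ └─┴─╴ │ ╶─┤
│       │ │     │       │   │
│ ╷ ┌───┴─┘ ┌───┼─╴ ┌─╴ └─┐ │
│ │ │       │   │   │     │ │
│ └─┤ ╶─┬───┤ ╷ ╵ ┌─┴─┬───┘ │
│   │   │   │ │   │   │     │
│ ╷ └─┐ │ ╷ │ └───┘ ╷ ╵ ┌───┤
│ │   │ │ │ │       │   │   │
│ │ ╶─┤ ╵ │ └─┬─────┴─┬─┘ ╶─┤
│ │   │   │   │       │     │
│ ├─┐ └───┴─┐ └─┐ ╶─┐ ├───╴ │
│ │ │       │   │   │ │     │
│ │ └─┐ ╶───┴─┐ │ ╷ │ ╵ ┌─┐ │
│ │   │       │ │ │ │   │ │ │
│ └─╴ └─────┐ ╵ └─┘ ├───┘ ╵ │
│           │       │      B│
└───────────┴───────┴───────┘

Directions: down, right, right, up, right, right, right, right, right, down, left, down, down, left, down, left, left, left, up, left, up, left, down, down, down, right, right, right, down, left, left, left, down, down, right, down, down, right, down, right, down, right, right, right, down, right, right, right, up, up, left, up, right, right, down, down, right, up, right, right, down, down
Counts: {'down': 20, 'right': 24, 'up': 7, 'left': 11}
Most common: right (24 times)

Solution:

┌───┬─────────────┬─────────┐
│A  │↱ → → → → ↓  │         │
│ ╶─┘ ╶─────┬─╴ ╷ └─┐ ┌───┐ │
│↳ → ↑      │↓ ↲│   │ │   │ │
├───┬───┬─╴ │ ┌─┼─╴ ╵ │ ┌─┘ │
│↓ ↰│   │   │↓│ │     │ │   │
│ ╷ └─┐ ╵ ┌─┘ │ ╵ ┌───┤ ╵ ╶─┤
│↓│↑ ↰│   │↓ ↲│   │   │     │
│ ├─╴ └───┘ ┌─┴───┤ ╷ └─────┤
│↓│  ↑ ← ← ↲│     │ │       │
│ └─────┐ ┌─┘ ┌─┐ │ ├───┬─╴ │
│↳ → → ↓│ │   │ │ │ │   │   │
├─────╴ │ │ ╶─┘ │ └─┴─╴ │ ╶─┤
│↓ ← ← ↲│ │     │       │   │
│ ╷ ┌───┴─┘ ┌───┼─╴ ┌─╴ └─┐ │
│↓│ │       │   │   │     │ │
│ └─┤ ╶─┬───┤ ╷ ╵ ┌─┴─┬───┘ │
│↳ ↓│   │   │ │   │   │     │
│ ╷ └─┐ │ ╷ │ └───┘ ╷ ╵ ┌───┤
│ │↓  │ │ │ │       │   │   │
│ │ ╶─┤ ╵ │ └─┬─────┴─┬─┘ ╶─┤
│ │↳ ↓│   │   │  ↱ → ↓│     │
│ ├─┐ └───┴─┐ └─┐ ╶─┐ ├───╴ │
│ │ │↳ ↓    │   │↑ ↰│↓│↱ → ↓│
│ │ └─┐ ╶───┴─┐ │ ╷ │ ╵ ┌─┐ │
│ │   │↳ → → ↓│ │ │↑│↳ ↑│ │↓│
│ └─╴ └─────┐ ╵ └─┘ ├───┘ ╵ │
│           │↳ → → ↑│      B│
└───────────┴───────┴───────┘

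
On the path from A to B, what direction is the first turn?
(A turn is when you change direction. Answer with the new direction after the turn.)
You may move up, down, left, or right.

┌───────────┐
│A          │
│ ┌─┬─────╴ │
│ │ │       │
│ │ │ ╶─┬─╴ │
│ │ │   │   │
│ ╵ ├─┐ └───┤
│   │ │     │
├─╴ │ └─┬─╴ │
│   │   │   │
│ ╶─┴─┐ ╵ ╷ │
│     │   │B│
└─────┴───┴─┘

Directions: right, right, right, right, right, down, left, left, left, down, right, down, right, right, down, down
First turn direction: down

Solution:

┌───────────┐
│A → → → → ↓│
│ ┌─┬─────╴ │
│ │ │↓ ← ← ↲│
│ │ │ ╶─┬─╴ │
│ │ │↳ ↓│   │
│ ╵ ├─┐ └───┤
│   │ │↳ → ↓│
├─╴ │ └─┬─╴ │
│   │   │  ↓│
│ ╶─┴─┐ ╵ ╷ │
│     │   │B│
└─────┴───┴─┘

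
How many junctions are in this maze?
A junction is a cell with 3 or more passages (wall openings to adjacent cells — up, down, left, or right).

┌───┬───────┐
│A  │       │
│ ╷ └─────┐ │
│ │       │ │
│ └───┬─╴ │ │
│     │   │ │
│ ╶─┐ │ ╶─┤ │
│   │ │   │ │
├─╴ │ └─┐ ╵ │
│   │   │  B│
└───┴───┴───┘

Checking each cell for number of passages:

Junctions found (3+ passages):
  (2, 0): 3 passages
Total junctions: 1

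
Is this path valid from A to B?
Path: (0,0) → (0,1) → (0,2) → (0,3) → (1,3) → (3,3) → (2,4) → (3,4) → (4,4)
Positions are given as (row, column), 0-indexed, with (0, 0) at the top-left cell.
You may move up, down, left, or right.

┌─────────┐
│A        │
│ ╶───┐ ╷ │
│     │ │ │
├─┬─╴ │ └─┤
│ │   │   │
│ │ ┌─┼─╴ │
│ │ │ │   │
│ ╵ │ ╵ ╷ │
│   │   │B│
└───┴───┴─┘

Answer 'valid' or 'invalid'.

Checking path validity:
Result: Invalid move at step 5: cannot move from (1, 3) to (3, 3).

invalid

Correct solution:

┌─────────┐
│A → → ↓  │
│ ╶───┐ ╷ │
│     │↓│ │
├─┬─╴ │ └─┤
│ │   │↳ ↓│
│ │ ┌─┼─╴ │
│ │ │ │  ↓│
│ ╵ │ ╵ ╷ │
│   │   │B│
└───┴───┴─┘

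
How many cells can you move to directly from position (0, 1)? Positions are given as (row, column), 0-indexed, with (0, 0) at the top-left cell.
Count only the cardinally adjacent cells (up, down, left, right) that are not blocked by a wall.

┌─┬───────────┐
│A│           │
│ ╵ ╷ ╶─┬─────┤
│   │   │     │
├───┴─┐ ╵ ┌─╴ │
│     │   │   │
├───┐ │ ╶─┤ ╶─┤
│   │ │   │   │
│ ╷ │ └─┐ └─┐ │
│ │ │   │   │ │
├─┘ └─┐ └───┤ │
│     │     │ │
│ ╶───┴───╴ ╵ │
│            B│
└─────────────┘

Checking passable neighbors of (0, 1):
Neighbors: (1, 1), (0, 2)
Count: 2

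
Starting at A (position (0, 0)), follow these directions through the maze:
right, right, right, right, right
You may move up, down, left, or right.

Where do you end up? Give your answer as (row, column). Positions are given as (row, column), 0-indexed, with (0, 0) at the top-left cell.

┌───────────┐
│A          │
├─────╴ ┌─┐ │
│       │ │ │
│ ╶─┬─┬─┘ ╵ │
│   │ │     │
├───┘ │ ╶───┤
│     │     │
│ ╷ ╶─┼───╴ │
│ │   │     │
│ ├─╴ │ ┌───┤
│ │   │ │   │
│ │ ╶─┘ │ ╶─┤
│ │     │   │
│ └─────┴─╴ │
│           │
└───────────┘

Following directions step by step:
Start: (0, 0)
  right: (0, 0) → (0, 1)
  right: (0, 1) → (0, 2)
  right: (0, 2) → (0, 3)
  right: (0, 3) → (0, 4)
  right: (0, 4) → (0, 5)
Final position: (0, 5)

Path taken:

┌───────────┐
│A → → → → B│
├─────╴ ┌─┐ │
│       │ │ │
│ ╶─┬─┬─┘ ╵ │
│   │ │     │
├───┘ │ ╶───┤
│     │     │
│ ╷ ╶─┼───╴ │
│ │   │     │
│ ├─╴ │ ┌───┤
│ │   │ │   │
│ │ ╶─┘ │ ╶─┤
│ │     │   │
│ └─────┴─╴ │
│           │
└───────────┘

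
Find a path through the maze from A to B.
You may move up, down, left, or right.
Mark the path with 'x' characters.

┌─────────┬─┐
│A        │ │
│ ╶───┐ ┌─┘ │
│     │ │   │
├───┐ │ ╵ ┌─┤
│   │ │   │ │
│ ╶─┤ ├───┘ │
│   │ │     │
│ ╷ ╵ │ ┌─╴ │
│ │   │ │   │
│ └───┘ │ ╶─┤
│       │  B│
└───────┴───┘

Finding the shortest path through the maze:
Path length: 22 steps
Directions: down → right → right → down → down → down → left → up → left → down → down → right → right → right → up → up → right → right → down → left → down → right

Solution:

┌─────────┬─┐
│A        │ │
│ ╶───┐ ┌─┘ │
│x x x│ │   │
├───┐ │ ╵ ┌─┤
│   │x│   │ │
│ ╶─┤ ├───┘ │
│x x│x│x x x│
│ ╷ ╵ │ ┌─╴ │
│x│x x│x│x x│
│ └───┘ │ ╶─┤
│x x x x│x B│
└───────┴───┘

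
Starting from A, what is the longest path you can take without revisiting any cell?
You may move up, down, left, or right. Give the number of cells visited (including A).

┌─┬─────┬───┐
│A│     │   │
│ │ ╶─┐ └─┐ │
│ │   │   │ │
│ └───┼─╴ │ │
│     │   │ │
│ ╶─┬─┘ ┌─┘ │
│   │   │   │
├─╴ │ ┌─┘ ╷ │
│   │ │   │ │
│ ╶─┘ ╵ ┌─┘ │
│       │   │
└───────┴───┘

Finding longest simple path using DFS:
Start: (0, 0)
Longest path visits 22 cells
Path: A → down → down → down → right → down → left → down → right → right → up → up → right → up → right → up → left → up → left → left → down → right

Solution:

┌─┬─────┬───┐
│A│↓ ← ↰│   │
│ │ ╶─┐ └─┐ │
│↓│↳ B│↑ ↰│ │
│ └───┼─╴ │ │
│↓    │↱ ↑│ │
│ ╶─┬─┘ ┌─┘ │
│↳ ↓│↱ ↑│   │
├─╴ │ ┌─┘ ╷ │
│↓ ↲│↑│   │ │
│ ╶─┘ ╵ ┌─┘ │
│↳ → ↑  │   │
└───────┴───┘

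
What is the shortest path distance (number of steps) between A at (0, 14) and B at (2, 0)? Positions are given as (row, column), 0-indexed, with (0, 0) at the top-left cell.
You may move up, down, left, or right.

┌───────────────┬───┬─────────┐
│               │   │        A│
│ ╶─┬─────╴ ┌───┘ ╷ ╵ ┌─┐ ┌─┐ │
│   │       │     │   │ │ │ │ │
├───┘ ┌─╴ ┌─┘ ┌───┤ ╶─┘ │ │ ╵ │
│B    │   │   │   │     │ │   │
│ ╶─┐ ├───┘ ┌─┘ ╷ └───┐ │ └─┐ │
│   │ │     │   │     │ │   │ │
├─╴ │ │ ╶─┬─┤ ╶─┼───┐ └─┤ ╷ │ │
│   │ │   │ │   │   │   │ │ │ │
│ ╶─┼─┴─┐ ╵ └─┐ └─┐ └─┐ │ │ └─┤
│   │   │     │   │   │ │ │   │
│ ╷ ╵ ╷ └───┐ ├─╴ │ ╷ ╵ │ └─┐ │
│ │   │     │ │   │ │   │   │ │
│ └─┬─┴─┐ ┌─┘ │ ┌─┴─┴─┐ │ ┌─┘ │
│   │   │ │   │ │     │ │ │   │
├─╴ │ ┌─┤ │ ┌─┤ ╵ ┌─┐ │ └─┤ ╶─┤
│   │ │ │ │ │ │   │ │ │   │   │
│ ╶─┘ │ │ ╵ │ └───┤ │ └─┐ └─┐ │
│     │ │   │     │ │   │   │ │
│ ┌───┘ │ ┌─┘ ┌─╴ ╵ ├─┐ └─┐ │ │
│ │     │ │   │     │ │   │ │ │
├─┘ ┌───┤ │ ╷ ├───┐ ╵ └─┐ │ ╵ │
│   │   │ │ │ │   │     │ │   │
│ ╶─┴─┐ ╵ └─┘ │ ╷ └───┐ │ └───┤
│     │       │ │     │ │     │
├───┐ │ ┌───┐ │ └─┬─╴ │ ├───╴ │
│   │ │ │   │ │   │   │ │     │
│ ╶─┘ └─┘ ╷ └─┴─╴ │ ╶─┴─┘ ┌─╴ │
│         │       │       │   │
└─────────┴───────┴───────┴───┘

Finding path from (0, 14) to (2, 0):
Path: (0,14) → (0,13) → (0,12) → (0,11) → (0,10) → (1,10) → (1,9) → (0,9) → (0,8) → (1,8) → (1,7) → (1,6) → (2,6) → (2,5) → (3,5) → (3,4) → (3,3) → (4,3) → (4,4) → (5,4) → (5,5) → (5,6) → (6,6) → (7,6) → (7,5) → (8,5) → (9,5) → (9,4) → (8,4) → (7,4) → (6,4) → (6,3) → (5,3) → (5,2) → (6,2) → (6,1) → (5,1) → (5,0) → (4,0) → (4,1) → (3,1) → (3,0) → (2,0)
Distance: 42 steps

Solution:

┌───────────────┬───┬─────────┐
│               │↓ ↰│↓ ← ← ← A│
│ ╶─┬─────╴ ┌───┘ ╷ ╵ ┌─┐ ┌─┐ │
│   │       │↓ ← ↲│↑ ↲│ │ │ │ │
├───┘ ┌─╴ ┌─┘ ┌───┤ ╶─┘ │ │ ╵ │
│B    │   │↓ ↲│   │     │ │   │
│ ╶─┐ ├───┘ ┌─┘ ╷ └───┐ │ └─┐ │
│↑ ↰│ │↓ ← ↲│   │     │ │   │ │
├─╴ │ │ ╶─┬─┤ ╶─┼───┐ └─┤ ╷ │ │
│↱ ↑│ │↳ ↓│ │   │   │   │ │ │ │
│ ╶─┼─┴─┐ ╵ └─┐ └─┐ └─┐ │ │ └─┤
│↑ ↰│↓ ↰│↳ → ↓│   │   │ │ │   │
│ ╷ ╵ ╷ └───┐ ├─╴ │ ╷ ╵ │ └─┐ │
│ │↑ ↲│↑ ↰  │↓│   │ │   │   │ │
│ └─┬─┴─┐ ┌─┘ │ ┌─┴─┴─┐ │ ┌─┘ │
│   │   │↑│↓ ↲│ │     │ │ │   │
├─╴ │ ┌─┤ │ ┌─┤ ╵ ┌─┐ │ └─┤ ╶─┤
│   │ │ │↑│↓│ │   │ │ │   │   │
│ ╶─┘ │ │ ╵ │ └───┤ │ └─┐ └─┐ │
│     │ │↑ ↲│     │ │   │   │ │
│ ┌───┘ │ ┌─┘ ┌─╴ ╵ ├─┐ └─┐ │ │
│ │     │ │   │     │ │   │ │ │
├─┘ ┌───┤ │ ╷ ├───┐ ╵ └─┐ │ ╵ │
│   │   │ │ │ │   │     │ │   │
│ ╶─┴─┐ ╵ └─┘ │ ╷ └───┐ │ └───┤
│     │       │ │     │ │     │
├───┐ │ ┌───┐ │ └─┬─╴ │ ├───╴ │
│   │ │ │   │ │   │   │ │     │
│ ╶─┘ └─┘ ╷ └─┴─╴ │ ╶─┴─┘ ┌─╴ │
│         │       │       │   │
└─────────┴───────┴───────┴───┘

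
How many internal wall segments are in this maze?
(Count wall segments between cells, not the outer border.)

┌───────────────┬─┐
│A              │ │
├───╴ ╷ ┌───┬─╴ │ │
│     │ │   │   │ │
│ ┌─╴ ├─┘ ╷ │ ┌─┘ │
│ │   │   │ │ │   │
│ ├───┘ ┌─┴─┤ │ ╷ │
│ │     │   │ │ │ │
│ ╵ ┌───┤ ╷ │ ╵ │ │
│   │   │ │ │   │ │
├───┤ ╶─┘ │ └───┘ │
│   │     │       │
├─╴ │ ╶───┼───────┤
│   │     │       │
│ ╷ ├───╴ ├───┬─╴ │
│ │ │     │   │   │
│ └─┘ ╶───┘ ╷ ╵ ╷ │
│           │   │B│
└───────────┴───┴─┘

Counting internal wall segments:
Total internal walls: 64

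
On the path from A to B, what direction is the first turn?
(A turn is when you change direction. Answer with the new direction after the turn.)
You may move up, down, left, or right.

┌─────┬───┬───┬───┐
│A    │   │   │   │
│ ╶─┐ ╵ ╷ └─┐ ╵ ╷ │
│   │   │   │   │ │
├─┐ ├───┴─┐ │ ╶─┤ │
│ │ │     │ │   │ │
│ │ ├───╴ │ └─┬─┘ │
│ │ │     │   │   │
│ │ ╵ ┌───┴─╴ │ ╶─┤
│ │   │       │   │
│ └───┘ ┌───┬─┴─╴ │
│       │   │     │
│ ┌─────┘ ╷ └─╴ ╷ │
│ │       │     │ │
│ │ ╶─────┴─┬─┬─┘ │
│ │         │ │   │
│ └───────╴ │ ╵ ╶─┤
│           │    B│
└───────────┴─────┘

Directions: right, right, down, right, up, right, down, right, down, down, right, down, left, left, left, down, left, left, left, down, down, down, right, right, right, right, right, up, left, left, left, left, up, right, right, right, up, right, down, right, right, up, right, down, down, left, down, right
First turn direction: down

Solution:

┌─────┬───┬───┬───┐
│A → ↓│↱ ↓│   │   │
│ ╶─┐ ╵ ╷ └─┐ ╵ ╷ │
│   │↳ ↑│↳ ↓│   │ │
├─┐ ├───┴─┐ │ ╶─┤ │
│ │ │     │↓│   │ │
│ │ ├───╴ │ └─┬─┘ │
│ │ │     │↳ ↓│   │
│ │ ╵ ┌───┴─╴ │ ╶─┤
│ │   │↓ ← ← ↲│   │
│ └───┘ ┌───┬─┴─╴ │
│↓ ← ← ↲│↱ ↓│  ↱ ↓│
│ ┌─────┘ ╷ └─╴ ╷ │
│↓│↱ → → ↑│↳ → ↑│↓│
│ │ ╶─────┴─┬─┬─┘ │
│↓│↑ ← ← ← ↰│ │↓ ↲│
│ └───────╴ │ ╵ ╶─┤
│↳ → → → → ↑│  ↳ B│
└───────────┴─────┘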